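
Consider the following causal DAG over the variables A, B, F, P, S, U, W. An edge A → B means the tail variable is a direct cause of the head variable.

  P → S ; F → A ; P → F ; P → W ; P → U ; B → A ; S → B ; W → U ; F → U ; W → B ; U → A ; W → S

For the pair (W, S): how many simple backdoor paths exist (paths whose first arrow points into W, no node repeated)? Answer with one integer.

A backdoor path from W to S is any simple undirected path whose first edge points into W (i.e. leaves W via a parent).
Parents of W: {P}.
Enumerating:
  P1: W <- P -> F -> U -> A <- B <- S
  P2: W <- P -> F -> A <- B <- S
  P3: W <- P -> S
  P4: W <- P -> U <- F -> A <- B <- S
  P5: W <- P -> U -> A <- B <- S
That exhausts the simple backdoor paths. Count: 5.

5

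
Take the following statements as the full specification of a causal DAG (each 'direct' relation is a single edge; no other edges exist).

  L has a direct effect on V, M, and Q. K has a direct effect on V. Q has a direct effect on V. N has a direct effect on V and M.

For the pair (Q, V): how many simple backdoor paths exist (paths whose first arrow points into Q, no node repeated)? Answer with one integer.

2

A backdoor path from Q to V is any simple undirected path whose first edge points into Q (i.e. leaves Q via a parent).
Parents of Q: {L}.
Enumerating:
  P1: Q <- L -> M <- N -> V
  P2: Q <- L -> V
That exhausts the simple backdoor paths. Count: 2.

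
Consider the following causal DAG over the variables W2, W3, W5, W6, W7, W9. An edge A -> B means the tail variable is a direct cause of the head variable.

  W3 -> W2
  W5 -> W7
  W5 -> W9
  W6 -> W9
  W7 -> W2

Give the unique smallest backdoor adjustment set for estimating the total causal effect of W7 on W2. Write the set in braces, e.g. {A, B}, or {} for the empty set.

Variables eligible for adjustment (non-descendants of W7, excluding W7 and W2): {W3, W5, W6, W9}.
Backdoor paths from W7 to W2:
  (none)
With no backdoor paths the empty set already satisfies the criterion, and it is trivially minimal.

{}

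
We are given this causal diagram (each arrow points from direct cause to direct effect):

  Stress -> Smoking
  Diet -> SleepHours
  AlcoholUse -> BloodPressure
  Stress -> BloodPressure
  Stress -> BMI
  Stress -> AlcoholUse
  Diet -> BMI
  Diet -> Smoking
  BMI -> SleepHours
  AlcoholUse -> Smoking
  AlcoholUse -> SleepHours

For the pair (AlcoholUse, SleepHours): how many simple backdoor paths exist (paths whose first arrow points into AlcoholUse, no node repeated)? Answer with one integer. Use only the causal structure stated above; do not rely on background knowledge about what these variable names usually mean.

4

A backdoor path from AlcoholUse to SleepHours is any simple undirected path whose first edge points into AlcoholUse (i.e. leaves AlcoholUse via a parent).
Parents of AlcoholUse: {Stress}.
Enumerating:
  P1: AlcoholUse <- Stress -> BMI <- Diet -> SleepHours
  P2: AlcoholUse <- Stress -> BMI -> SleepHours
  P3: AlcoholUse <- Stress -> Smoking <- Diet -> BMI -> SleepHours
  P4: AlcoholUse <- Stress -> Smoking <- Diet -> SleepHours
That exhausts the simple backdoor paths. Count: 4.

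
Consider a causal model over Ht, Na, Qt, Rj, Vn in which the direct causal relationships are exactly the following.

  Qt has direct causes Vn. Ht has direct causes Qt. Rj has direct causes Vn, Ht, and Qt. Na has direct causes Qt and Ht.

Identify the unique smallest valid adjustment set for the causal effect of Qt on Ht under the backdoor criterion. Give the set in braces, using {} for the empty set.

{}

Variables eligible for adjustment (non-descendants of Qt, excluding Qt and Ht): {Vn}.
Backdoor paths from Qt to Ht:
  P1: Qt <- Vn -> Rj <- Ht
Each backdoor path contains an unconditioned collider, so every path is already blocked with the empty conditioning set:
  P1: blocked at collider Rj (neither it nor any descendant is in the conditioning set).
The empty set is therefore the unique smallest valid set.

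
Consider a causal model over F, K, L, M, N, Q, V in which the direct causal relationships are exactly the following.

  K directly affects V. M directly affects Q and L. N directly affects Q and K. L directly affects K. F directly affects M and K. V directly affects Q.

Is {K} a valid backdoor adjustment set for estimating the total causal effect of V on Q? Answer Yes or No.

Backdoor paths from V to Q (paths whose first edge points into V):
  P1: V <- K <- F -> M -> Q
  P2: V <- K <- N -> Q
  P3: V <- K <- L <- M -> Q
Condition 1 (no descendant of V in the set): holds — descendants of V are {Q}; none are in {K}.
Condition 2 (every backdoor path blocked by {K}):
  P1: blocked at chain node K ∈ conditioning set.
  P2: blocked at chain node K ∈ conditioning set.
  P3: blocked at chain node K ∈ conditioning set.
{K} satisfies the backdoor criterion.

Yes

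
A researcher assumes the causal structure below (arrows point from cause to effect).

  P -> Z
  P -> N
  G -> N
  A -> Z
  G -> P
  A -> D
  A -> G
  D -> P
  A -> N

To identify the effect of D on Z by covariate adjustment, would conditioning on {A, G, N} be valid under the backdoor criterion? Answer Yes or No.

Backdoor paths from D to Z (paths whose first edge points into D):
  P1: D <- A -> G -> P -> Z
  P2: D <- A -> G -> N <- P -> Z
  P3: D <- A -> Z
  P4: D <- A -> N <- G -> P -> Z
  P5: D <- A -> N <- P -> Z
Condition 1 (no descendant of D in the set): FAILS — N is a descendant of D.
Condition 2 (every backdoor path blocked by {A, G, N}):
  P1: blocked at fork node A ∈ conditioning set.
  P2: blocked at fork node A ∈ conditioning set.
  P3: blocked at fork node A ∈ conditioning set.
  P4: blocked at fork node A ∈ conditioning set.
  P5: blocked at fork node A ∈ conditioning set.
{A, G, N} does not satisfy the backdoor criterion.

No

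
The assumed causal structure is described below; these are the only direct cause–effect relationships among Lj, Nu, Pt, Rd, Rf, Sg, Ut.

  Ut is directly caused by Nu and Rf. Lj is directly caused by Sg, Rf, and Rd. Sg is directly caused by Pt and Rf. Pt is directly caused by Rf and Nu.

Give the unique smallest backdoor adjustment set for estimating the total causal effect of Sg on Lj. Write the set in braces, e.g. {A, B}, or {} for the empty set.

{Rf}

Variables eligible for adjustment (non-descendants of Sg, excluding Sg and Lj): {Nu, Pt, Rd, Rf, Ut}.
Backdoor paths from Sg to Lj:
  P1: Sg <- Rf -> Lj
  P2: Sg <- Pt <- Rf -> Lj
  P3: Sg <- Pt <- Nu -> Ut <- Rf -> Lj
The empty set is not sufficient: P1 (Sg <- Rf -> Lj) has no collider blocking it and no conditioned non-collider, so it is open.
Try {Rf}:
  P1: blocked at fork node Rf ∈ conditioning set.
  P2: blocked at fork node Rf ∈ conditioning set.
  P3: blocked at collider Ut (neither it nor any descendant is in the conditioning set).
{Rf} contains no descendant of Sg and blocks every backdoor path.
No other singleton works — e.g. {Nu} leaves P1 open — so {Rf} is the unique smallest valid adjustment set.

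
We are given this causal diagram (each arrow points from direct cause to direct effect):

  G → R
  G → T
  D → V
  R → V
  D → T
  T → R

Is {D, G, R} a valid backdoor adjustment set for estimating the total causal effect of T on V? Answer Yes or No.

No

Backdoor paths from T to V (paths whose first edge points into T):
  P1: T <- G -> R -> V
  P2: T <- D -> V
Condition 1 (no descendant of T in the set): FAILS — R is a descendant of T.
Condition 2 (every backdoor path blocked by {D, G, R}):
  P1: blocked at fork node G ∈ conditioning set.
  P2: blocked at fork node D ∈ conditioning set.
{D, G, R} does not satisfy the backdoor criterion.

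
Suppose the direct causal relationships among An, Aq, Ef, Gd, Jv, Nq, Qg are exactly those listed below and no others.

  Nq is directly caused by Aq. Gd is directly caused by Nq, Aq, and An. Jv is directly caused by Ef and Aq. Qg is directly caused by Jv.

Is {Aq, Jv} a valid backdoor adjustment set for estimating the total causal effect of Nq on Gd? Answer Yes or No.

Backdoor paths from Nq to Gd (paths whose first edge points into Nq):
  P1: Nq <- Aq -> Gd
Condition 1 (no descendant of Nq in the set): holds — descendants of Nq are {Gd}; none are in {Aq, Jv}.
Condition 2 (every backdoor path blocked by {Aq, Jv}):
  P1: blocked at fork node Aq ∈ conditioning set.
{Aq, Jv} satisfies the backdoor criterion.

Yes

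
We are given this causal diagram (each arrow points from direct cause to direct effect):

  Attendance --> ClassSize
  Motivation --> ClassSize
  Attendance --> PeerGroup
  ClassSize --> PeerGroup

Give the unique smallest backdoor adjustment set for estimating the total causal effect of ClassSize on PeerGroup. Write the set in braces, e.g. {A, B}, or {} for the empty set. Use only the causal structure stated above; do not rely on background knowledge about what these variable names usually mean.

Variables eligible for adjustment (non-descendants of ClassSize, excluding ClassSize and PeerGroup): {Attendance, Motivation}.
Backdoor paths from ClassSize to PeerGroup:
  P1: ClassSize <- Attendance -> PeerGroup
The empty set is not sufficient: P1 (ClassSize <- Attendance -> PeerGroup) has no collider blocking it and no conditioned non-collider, so it is open.
Try {Attendance}:
  P1: blocked at fork node Attendance ∈ conditioning set.
{Attendance} contains no descendant of ClassSize and blocks every backdoor path.
No other singleton works — e.g. {Motivation} leaves P1 open — so {Attendance} is the unique smallest valid adjustment set.

{Attendance}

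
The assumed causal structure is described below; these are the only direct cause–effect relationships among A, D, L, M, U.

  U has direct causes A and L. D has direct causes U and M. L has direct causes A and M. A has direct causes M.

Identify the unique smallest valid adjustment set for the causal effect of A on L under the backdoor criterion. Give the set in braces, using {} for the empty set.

Variables eligible for adjustment (non-descendants of A, excluding A and L): {M}.
Backdoor paths from A to L:
  P1: A <- M -> L
  P2: A <- M -> D <- U <- L
The empty set is not sufficient: P1 (A <- M -> L) has no collider blocking it and no conditioned non-collider, so it is open.
Try {M}:
  P1: blocked at fork node M ∈ conditioning set.
  P2: blocked at fork node M ∈ conditioning set.
{M} contains no descendant of A and blocks every backdoor path.
{M} is the unique smallest valid adjustment set.

{M}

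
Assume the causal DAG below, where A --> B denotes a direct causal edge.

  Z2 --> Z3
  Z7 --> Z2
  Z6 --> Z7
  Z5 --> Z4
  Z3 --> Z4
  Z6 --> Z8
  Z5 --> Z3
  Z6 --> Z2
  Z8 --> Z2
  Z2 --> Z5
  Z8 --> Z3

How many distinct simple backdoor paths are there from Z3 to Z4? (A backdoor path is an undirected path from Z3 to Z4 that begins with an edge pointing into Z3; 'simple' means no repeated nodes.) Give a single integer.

A backdoor path from Z3 to Z4 is any simple undirected path whose first edge points into Z3 (i.e. leaves Z3 via a parent).
Parents of Z3: {Z2, Z5, Z8}.
Enumerating:
  P1: Z3 <- Z8 <- Z6 -> Z7 -> Z2 -> Z5 -> Z4
  P2: Z3 <- Z8 <- Z6 -> Z2 -> Z5 -> Z4
  P3: Z3 <- Z8 -> Z2 -> Z5 -> Z4
  P4: Z3 <- Z2 -> Z5 -> Z4
  P5: Z3 <- Z5 -> Z4
That exhausts the simple backdoor paths. Count: 5.

5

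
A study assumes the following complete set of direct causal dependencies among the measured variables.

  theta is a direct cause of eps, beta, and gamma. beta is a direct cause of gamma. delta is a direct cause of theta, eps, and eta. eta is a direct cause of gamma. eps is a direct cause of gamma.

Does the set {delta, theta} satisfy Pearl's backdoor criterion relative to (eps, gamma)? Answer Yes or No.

Backdoor paths from eps to gamma (paths whose first edge points into eps):
  P1: eps <- delta -> eta -> gamma
  P2: eps <- delta -> theta -> beta -> gamma
  P3: eps <- delta -> theta -> gamma
  P4: eps <- theta <- delta -> eta -> gamma
  P5: eps <- theta -> beta -> gamma
  P6: eps <- theta -> gamma
Condition 1 (no descendant of eps in the set): holds — descendants of eps are {gamma}; none are in {delta, theta}.
Condition 2 (every backdoor path blocked by {delta, theta}):
  P1: blocked at fork node delta ∈ conditioning set.
  P2: blocked at fork node delta ∈ conditioning set.
  P3: blocked at fork node delta ∈ conditioning set.
  P4: blocked at chain node theta ∈ conditioning set.
  P5: blocked at fork node theta ∈ conditioning set.
  P6: blocked at fork node theta ∈ conditioning set.
{delta, theta} satisfies the backdoor criterion.

Yes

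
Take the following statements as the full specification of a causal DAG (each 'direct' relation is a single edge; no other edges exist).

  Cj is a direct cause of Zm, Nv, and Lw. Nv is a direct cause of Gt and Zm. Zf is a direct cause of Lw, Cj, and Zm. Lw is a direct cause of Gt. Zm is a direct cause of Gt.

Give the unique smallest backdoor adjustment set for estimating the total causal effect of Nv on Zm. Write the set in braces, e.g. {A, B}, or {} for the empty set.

{Cj}

Variables eligible for adjustment (non-descendants of Nv, excluding Nv and Zm): {Cj, Lw, Zf}.
Backdoor paths from Nv to Zm:
  P1: Nv <- Cj <- Zf -> Zm
  P2: Nv <- Cj <- Zf -> Lw -> Gt <- Zm
  P3: Nv <- Cj -> Zm
  P4: Nv <- Cj -> Lw <- Zf -> Zm
  P5: Nv <- Cj -> Lw -> Gt <- Zm
The empty set is not sufficient: P1 (Nv <- Cj <- Zf -> Zm) has no collider blocking it and no conditioned non-collider, so it is open.
Try {Cj}:
  P1: blocked at chain node Cj ∈ conditioning set.
  P2: blocked at chain node Cj ∈ conditioning set.
  P3: blocked at fork node Cj ∈ conditioning set.
  P4: blocked at fork node Cj ∈ conditioning set.
  P5: blocked at fork node Cj ∈ conditioning set.
{Cj} contains no descendant of Nv and blocks every backdoor path.
No other singleton works — e.g. {Zf} leaves P3 open — so {Cj} is the unique smallest valid adjustment set.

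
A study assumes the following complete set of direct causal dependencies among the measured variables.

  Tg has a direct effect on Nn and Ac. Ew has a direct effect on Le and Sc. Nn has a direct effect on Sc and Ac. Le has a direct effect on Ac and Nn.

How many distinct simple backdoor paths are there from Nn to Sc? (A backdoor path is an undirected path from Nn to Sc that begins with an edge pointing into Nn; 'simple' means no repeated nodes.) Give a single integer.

A backdoor path from Nn to Sc is any simple undirected path whose first edge points into Nn (i.e. leaves Nn via a parent).
Parents of Nn: {Le, Tg}.
Enumerating:
  P1: Nn <- Tg -> Ac <- Le <- Ew -> Sc
  P2: Nn <- Le <- Ew -> Sc
That exhausts the simple backdoor paths. Count: 2.

2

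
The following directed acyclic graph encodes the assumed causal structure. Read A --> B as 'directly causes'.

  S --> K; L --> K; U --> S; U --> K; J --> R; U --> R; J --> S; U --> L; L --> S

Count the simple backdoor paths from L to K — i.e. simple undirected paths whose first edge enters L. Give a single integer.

3

A backdoor path from L to K is any simple undirected path whose first edge points into L (i.e. leaves L via a parent).
Parents of L: {U}.
Enumerating:
  P1: L <- U -> R <- J -> S -> K
  P2: L <- U -> S -> K
  P3: L <- U -> K
That exhausts the simple backdoor paths. Count: 3.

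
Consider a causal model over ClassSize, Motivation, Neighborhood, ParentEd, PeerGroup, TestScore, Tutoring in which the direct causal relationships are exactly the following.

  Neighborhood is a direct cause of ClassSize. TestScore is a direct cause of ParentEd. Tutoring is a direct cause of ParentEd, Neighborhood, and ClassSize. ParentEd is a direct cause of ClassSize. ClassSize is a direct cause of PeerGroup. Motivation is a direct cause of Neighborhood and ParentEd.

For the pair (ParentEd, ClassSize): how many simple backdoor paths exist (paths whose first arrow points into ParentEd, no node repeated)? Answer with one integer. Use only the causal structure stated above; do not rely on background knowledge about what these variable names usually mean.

4

A backdoor path from ParentEd to ClassSize is any simple undirected path whose first edge points into ParentEd (i.e. leaves ParentEd via a parent).
Parents of ParentEd: {Motivation, TestScore, Tutoring}.
Enumerating:
  P1: ParentEd <- Motivation -> Neighborhood <- Tutoring -> ClassSize
  P2: ParentEd <- Motivation -> Neighborhood -> ClassSize
  P3: ParentEd <- Tutoring -> Neighborhood -> ClassSize
  P4: ParentEd <- Tutoring -> ClassSize
That exhausts the simple backdoor paths. Count: 4.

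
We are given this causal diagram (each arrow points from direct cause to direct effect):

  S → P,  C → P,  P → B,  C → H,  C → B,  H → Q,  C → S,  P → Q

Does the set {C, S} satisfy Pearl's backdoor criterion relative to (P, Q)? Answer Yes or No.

Backdoor paths from P to Q (paths whose first edge points into P):
  P1: P <- C -> H -> Q
  P2: P <- S <- C -> H -> Q
Condition 1 (no descendant of P in the set): holds — descendants of P are {B, Q}; none are in {C, S}.
Condition 2 (every backdoor path blocked by {C, S}):
  P1: blocked at fork node C ∈ conditioning set.
  P2: blocked at chain node S ∈ conditioning set.
{C, S} satisfies the backdoor criterion.

Yes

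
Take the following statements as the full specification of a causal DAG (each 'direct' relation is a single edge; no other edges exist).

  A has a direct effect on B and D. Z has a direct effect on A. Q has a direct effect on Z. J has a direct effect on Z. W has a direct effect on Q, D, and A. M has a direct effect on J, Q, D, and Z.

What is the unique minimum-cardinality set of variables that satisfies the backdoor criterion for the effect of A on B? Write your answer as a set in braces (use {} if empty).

{}

Variables eligible for adjustment (non-descendants of A, excluding A and B): {J, M, Q, W, Z}.
Backdoor paths from A to B:
  (none)
With no backdoor paths the empty set already satisfies the criterion, and it is trivially minimal.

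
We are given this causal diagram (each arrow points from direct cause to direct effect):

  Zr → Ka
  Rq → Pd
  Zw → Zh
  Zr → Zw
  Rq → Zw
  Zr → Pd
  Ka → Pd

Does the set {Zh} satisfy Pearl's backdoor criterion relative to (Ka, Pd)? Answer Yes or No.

No

Backdoor paths from Ka to Pd (paths whose first edge points into Ka):
  P1: Ka <- Zr -> Zw <- Rq -> Pd
  P2: Ka <- Zr -> Pd
Condition 1 (no descendant of Ka in the set): holds — descendants of Ka are {Pd}; none are in {Zh}.
Condition 2 (every backdoor path blocked by {Zh}):
  P1: open — collider(s) Zw are conditioned on (or have a conditioned descendant) and no non-collider on the path is in the set.
  P2: open — no interior node is in the conditioning set.
{Zh} does not satisfy the backdoor criterion.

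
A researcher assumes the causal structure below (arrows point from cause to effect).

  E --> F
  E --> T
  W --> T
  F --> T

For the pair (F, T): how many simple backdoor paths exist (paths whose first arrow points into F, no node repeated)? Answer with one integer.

1

A backdoor path from F to T is any simple undirected path whose first edge points into F (i.e. leaves F via a parent).
Parents of F: {E}.
Enumerating:
  P1: F <- E -> T
That exhausts the simple backdoor paths. Count: 1.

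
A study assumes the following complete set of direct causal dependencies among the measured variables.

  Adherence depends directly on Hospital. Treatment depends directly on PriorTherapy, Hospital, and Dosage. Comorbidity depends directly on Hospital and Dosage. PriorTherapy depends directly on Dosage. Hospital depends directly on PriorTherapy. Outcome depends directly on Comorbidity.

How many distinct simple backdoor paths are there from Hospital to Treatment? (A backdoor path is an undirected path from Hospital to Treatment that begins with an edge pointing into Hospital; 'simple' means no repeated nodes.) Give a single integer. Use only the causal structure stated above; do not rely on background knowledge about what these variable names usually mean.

2

A backdoor path from Hospital to Treatment is any simple undirected path whose first edge points into Hospital (i.e. leaves Hospital via a parent).
Parents of Hospital: {PriorTherapy}.
Enumerating:
  P1: Hospital <- PriorTherapy <- Dosage -> Treatment
  P2: Hospital <- PriorTherapy -> Treatment
That exhausts the simple backdoor paths. Count: 2.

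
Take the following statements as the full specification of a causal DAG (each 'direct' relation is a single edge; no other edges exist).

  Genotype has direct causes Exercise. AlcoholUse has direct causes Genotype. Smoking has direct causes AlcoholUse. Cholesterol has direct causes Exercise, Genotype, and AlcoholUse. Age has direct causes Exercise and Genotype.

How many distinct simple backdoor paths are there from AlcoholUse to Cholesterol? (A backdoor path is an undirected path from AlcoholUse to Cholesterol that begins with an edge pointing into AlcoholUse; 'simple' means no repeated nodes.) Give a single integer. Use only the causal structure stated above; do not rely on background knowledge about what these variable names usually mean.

3

A backdoor path from AlcoholUse to Cholesterol is any simple undirected path whose first edge points into AlcoholUse (i.e. leaves AlcoholUse via a parent).
Parents of AlcoholUse: {Genotype}.
Enumerating:
  P1: AlcoholUse <- Genotype <- Exercise -> Cholesterol
  P2: AlcoholUse <- Genotype -> Age <- Exercise -> Cholesterol
  P3: AlcoholUse <- Genotype -> Cholesterol
That exhausts the simple backdoor paths. Count: 3.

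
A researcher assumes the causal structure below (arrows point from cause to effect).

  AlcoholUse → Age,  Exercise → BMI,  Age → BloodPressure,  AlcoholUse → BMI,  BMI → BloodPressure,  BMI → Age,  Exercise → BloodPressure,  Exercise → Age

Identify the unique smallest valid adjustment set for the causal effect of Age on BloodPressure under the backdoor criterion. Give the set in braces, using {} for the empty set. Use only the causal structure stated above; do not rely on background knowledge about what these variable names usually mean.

Variables eligible for adjustment (non-descendants of Age, excluding Age and BloodPressure): {AlcoholUse, BMI, Exercise}.
Backdoor paths from Age to BloodPressure:
  P1: Age <- AlcoholUse -> BMI <- Exercise -> BloodPressure
  P2: Age <- AlcoholUse -> BMI -> BloodPressure
  P3: Age <- Exercise -> BMI -> BloodPressure
  P4: Age <- Exercise -> BloodPressure
  P5: Age <- BMI <- Exercise -> BloodPressure
  P6: Age <- BMI -> BloodPressure
The empty set is not sufficient: P2 (Age <- AlcoholUse -> BMI -> BloodPressure) has no collider blocking it and no conditioned non-collider, so it is open.
Try {BMI, Exercise}:
  P1: blocked at fork node Exercise ∈ conditioning set.
  P2: blocked at chain node BMI ∈ conditioning set.
  P3: blocked at fork node Exercise ∈ conditioning set.
  P4: blocked at fork node Exercise ∈ conditioning set.
  P5: blocked at chain node BMI ∈ conditioning set.
  P6: blocked at fork node BMI ∈ conditioning set.
{BMI, Exercise} contains no descendant of Age and blocks every backdoor path.
Every element of {BMI, Exercise} is needed (dropping BMI leaves P2 open; dropping Exercise leaves P1 open), so no proper subset is valid.
Among all size-2 subsets of the eligible variables, only {BMI, Exercise} blocks every backdoor path, so it is the unique smallest valid adjustment set.

{BMI, Exercise}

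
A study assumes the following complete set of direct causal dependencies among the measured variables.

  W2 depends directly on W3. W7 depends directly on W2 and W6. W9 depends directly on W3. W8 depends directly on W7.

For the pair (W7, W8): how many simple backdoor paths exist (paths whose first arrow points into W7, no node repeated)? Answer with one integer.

A backdoor path from W7 to W8 is any simple undirected path whose first edge points into W7 (i.e. leaves W7 via a parent).
Parents of W7: {W2, W6}.
No simple path from any parent of W7 reaches W8 without revisiting W7, so there are no backdoor paths.

0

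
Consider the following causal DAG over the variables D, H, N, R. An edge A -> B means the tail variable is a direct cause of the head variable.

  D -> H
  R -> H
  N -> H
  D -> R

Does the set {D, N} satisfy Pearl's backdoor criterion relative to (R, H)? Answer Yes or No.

Backdoor paths from R to H (paths whose first edge points into R):
  P1: R <- D -> H
Condition 1 (no descendant of R in the set): holds — descendants of R are {H}; none are in {D, N}.
Condition 2 (every backdoor path blocked by {D, N}):
  P1: blocked at fork node D ∈ conditioning set.
{D, N} satisfies the backdoor criterion.

Yes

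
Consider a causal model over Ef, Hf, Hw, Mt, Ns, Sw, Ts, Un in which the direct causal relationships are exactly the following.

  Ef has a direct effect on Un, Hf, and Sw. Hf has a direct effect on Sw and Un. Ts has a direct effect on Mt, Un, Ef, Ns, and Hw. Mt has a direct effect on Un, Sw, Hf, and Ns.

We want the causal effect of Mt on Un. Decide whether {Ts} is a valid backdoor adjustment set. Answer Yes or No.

Yes

Backdoor paths from Mt to Un (paths whose first edge points into Mt):
  P1: Mt <- Ts -> Ef -> Hf -> Un
  P2: Mt <- Ts -> Ef -> Sw <- Hf -> Un
  P3: Mt <- Ts -> Ef -> Un
  P4: Mt <- Ts -> Un
Condition 1 (no descendant of Mt in the set): holds — descendants of Mt are {Hf, Ns, Sw, Un}; none are in {Ts}.
Condition 2 (every backdoor path blocked by {Ts}):
  P1: blocked at fork node Ts ∈ conditioning set.
  P2: blocked at fork node Ts ∈ conditioning set.
  P3: blocked at fork node Ts ∈ conditioning set.
  P4: blocked at fork node Ts ∈ conditioning set.
{Ts} satisfies the backdoor criterion.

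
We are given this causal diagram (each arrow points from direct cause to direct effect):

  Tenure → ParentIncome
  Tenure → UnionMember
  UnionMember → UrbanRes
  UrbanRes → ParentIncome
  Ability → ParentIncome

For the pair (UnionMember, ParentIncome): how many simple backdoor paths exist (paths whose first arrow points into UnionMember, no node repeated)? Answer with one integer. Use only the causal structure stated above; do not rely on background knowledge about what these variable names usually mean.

1

A backdoor path from UnionMember to ParentIncome is any simple undirected path whose first edge points into UnionMember (i.e. leaves UnionMember via a parent).
Parents of UnionMember: {Tenure}.
Enumerating:
  P1: UnionMember <- Tenure -> ParentIncome
That exhausts the simple backdoor paths. Count: 1.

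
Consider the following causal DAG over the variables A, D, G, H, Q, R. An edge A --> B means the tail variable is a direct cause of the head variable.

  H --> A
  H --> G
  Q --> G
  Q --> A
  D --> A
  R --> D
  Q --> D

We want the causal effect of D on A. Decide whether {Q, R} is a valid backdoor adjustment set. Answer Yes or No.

Backdoor paths from D to A (paths whose first edge points into D):
  P1: D <- Q -> A
  P2: D <- Q -> G <- H -> A
Condition 1 (no descendant of D in the set): holds — descendants of D are {A}; none are in {Q, R}.
Condition 2 (every backdoor path blocked by {Q, R}):
  P1: blocked at fork node Q ∈ conditioning set.
  P2: blocked at fork node Q ∈ conditioning set.
{Q, R} satisfies the backdoor criterion.

Yes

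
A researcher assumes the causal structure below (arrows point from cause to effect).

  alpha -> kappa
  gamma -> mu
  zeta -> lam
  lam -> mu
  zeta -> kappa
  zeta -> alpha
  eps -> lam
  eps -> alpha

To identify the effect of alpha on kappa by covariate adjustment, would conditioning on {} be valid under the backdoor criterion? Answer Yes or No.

No

Backdoor paths from alpha to kappa (paths whose first edge points into alpha):
  P1: alpha <- eps -> lam <- zeta -> kappa
  P2: alpha <- zeta -> kappa
Condition 1 (no descendant of alpha in the set): holds — descendants of alpha are {kappa}; none are in {}.
Condition 2 (every backdoor path blocked by {}):
  P1: blocked at collider lam (neither it nor any descendant is in the conditioning set).
  P2: open — no interior node is in the conditioning set.
{} does not satisfy the backdoor criterion.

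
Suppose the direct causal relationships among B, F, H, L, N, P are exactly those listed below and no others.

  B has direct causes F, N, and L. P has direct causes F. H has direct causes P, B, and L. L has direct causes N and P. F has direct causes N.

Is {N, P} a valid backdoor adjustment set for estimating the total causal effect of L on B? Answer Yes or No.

Yes

Backdoor paths from L to B (paths whose first edge points into L):
  P1: L <- N -> F -> P -> H <- B
  P2: L <- N -> F -> B
  P3: L <- N -> B
  P4: L <- P <- F <- N -> B
  P5: L <- P <- F -> B
  P6: L <- P -> H <- B
Condition 1 (no descendant of L in the set): holds — descendants of L are {B, H}; none are in {N, P}.
Condition 2 (every backdoor path blocked by {N, P}):
  P1: blocked at fork node N ∈ conditioning set.
  P2: blocked at fork node N ∈ conditioning set.
  P3: blocked at fork node N ∈ conditioning set.
  P4: blocked at chain node P ∈ conditioning set.
  P5: blocked at chain node P ∈ conditioning set.
  P6: blocked at fork node P ∈ conditioning set.
{N, P} satisfies the backdoor criterion.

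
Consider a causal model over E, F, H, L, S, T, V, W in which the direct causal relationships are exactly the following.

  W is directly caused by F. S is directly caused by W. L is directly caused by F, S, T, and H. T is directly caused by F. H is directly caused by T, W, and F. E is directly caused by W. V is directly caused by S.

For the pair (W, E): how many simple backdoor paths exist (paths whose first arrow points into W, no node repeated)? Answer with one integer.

A backdoor path from W to E is any simple undirected path whose first edge points into W (i.e. leaves W via a parent).
Parents of W: {F}.
No simple path from any parent of W reaches E without revisiting W, so there are no backdoor paths.

0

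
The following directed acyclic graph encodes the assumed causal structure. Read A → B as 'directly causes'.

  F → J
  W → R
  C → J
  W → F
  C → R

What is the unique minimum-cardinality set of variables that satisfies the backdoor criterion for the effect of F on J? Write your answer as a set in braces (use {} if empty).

Variables eligible for adjustment (non-descendants of F, excluding F and J): {C, R, W}.
Backdoor paths from F to J:
  P1: F <- W -> R <- C -> J
Each backdoor path contains an unconditioned collider, so every path is already blocked with the empty conditioning set:
  P1: blocked at collider R (neither it nor any descendant is in the conditioning set).
The empty set is therefore the unique smallest valid set.

{}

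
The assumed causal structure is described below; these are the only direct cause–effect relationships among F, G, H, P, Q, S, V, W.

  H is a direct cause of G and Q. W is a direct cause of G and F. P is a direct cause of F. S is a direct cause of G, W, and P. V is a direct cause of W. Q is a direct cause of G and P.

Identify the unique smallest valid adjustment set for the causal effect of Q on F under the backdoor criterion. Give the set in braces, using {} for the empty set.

{}

Variables eligible for adjustment (non-descendants of Q, excluding Q and F): {H, S, V, W}.
Backdoor paths from Q to F:
  P1: Q <- H -> G <- S -> P -> F
  P2: Q <- H -> G <- S -> W -> F
  P3: Q <- H -> G <- W <- S -> P -> F
  P4: Q <- H -> G <- W -> F
Each backdoor path contains an unconditioned collider, so every path is already blocked with the empty conditioning set:
  P1: blocked at collider G (neither it nor any descendant is in the conditioning set).
  P2: blocked at collider G (neither it nor any descendant is in the conditioning set).
  P3: blocked at collider G (neither it nor any descendant is in the conditioning set).
  P4: blocked at collider G (neither it nor any descendant is in the conditioning set).
The empty set is therefore the unique smallest valid set.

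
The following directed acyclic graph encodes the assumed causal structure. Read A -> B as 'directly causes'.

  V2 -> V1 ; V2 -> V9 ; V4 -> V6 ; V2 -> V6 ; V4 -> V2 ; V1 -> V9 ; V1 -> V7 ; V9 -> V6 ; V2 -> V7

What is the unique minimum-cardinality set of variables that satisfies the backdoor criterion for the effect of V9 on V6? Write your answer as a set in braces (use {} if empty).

{V2}

Variables eligible for adjustment (non-descendants of V9, excluding V9 and V6): {V1, V2, V4, V7}.
Backdoor paths from V9 to V6:
  P1: V9 <- V2 <- V4 -> V6
  P2: V9 <- V2 -> V6
  P3: V9 <- V1 <- V2 <- V4 -> V6
  P4: V9 <- V1 <- V2 -> V6
  P5: V9 <- V1 -> V7 <- V2 <- V4 -> V6
  P6: V9 <- V1 -> V7 <- V2 -> V6
The empty set is not sufficient: P1 (V9 <- V2 <- V4 -> V6) has no collider blocking it and no conditioned non-collider, so it is open.
Try {V2}:
  P1: blocked at chain node V2 ∈ conditioning set.
  P2: blocked at fork node V2 ∈ conditioning set.
  P3: blocked at chain node V2 ∈ conditioning set.
  P4: blocked at fork node V2 ∈ conditioning set.
  P5: blocked at collider V7 (neither it nor any descendant is in the conditioning set).
  P6: blocked at collider V7 (neither it nor any descendant is in the conditioning set).
{V2} contains no descendant of V9 and blocks every backdoor path.
No other singleton works — e.g. {V4} leaves P2 open — so {V2} is the unique smallest valid adjustment set.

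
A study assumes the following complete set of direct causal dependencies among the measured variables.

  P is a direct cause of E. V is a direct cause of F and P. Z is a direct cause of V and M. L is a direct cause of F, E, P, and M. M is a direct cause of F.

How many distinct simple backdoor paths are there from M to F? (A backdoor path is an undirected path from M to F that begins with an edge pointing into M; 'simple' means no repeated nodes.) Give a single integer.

6

A backdoor path from M to F is any simple undirected path whose first edge points into M (i.e. leaves M via a parent).
Parents of M: {L, Z}.
Enumerating:
  P1: M <- L -> P <- V -> F
  P2: M <- L -> F
  P3: M <- L -> E <- P <- V -> F
  P4: M <- Z -> V -> P <- L -> F
  P5: M <- Z -> V -> P -> E <- L -> F
  P6: M <- Z -> V -> F
That exhausts the simple backdoor paths. Count: 6.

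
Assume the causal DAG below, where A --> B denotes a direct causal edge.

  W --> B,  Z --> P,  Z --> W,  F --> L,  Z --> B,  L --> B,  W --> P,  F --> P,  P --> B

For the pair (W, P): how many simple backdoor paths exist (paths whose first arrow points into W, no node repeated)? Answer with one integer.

3

A backdoor path from W to P is any simple undirected path whose first edge points into W (i.e. leaves W via a parent).
Parents of W: {Z}.
Enumerating:
  P1: W <- Z -> P
  P2: W <- Z -> B <- L <- F -> P
  P3: W <- Z -> B <- P
That exhausts the simple backdoor paths. Count: 3.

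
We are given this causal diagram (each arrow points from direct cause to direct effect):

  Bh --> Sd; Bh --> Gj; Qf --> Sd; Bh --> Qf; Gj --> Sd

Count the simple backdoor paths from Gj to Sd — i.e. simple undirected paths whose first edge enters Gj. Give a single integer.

2

A backdoor path from Gj to Sd is any simple undirected path whose first edge points into Gj (i.e. leaves Gj via a parent).
Parents of Gj: {Bh}.
Enumerating:
  P1: Gj <- Bh -> Qf -> Sd
  P2: Gj <- Bh -> Sd
That exhausts the simple backdoor paths. Count: 2.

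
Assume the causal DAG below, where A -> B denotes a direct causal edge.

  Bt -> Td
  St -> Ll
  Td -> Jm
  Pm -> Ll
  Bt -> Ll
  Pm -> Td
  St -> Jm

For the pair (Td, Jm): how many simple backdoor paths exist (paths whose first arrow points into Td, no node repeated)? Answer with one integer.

2

A backdoor path from Td to Jm is any simple undirected path whose first edge points into Td (i.e. leaves Td via a parent).
Parents of Td: {Bt, Pm}.
Enumerating:
  P1: Td <- Pm -> Ll <- St -> Jm
  P2: Td <- Bt -> Ll <- St -> Jm
That exhausts the simple backdoor paths. Count: 2.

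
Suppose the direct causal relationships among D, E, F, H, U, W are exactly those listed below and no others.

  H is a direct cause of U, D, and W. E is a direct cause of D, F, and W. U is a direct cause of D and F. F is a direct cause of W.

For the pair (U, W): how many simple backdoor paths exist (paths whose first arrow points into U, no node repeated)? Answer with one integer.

3

A backdoor path from U to W is any simple undirected path whose first edge points into U (i.e. leaves U via a parent).
Parents of U: {H}.
Enumerating:
  P1: U <- H -> D <- E -> F -> W
  P2: U <- H -> D <- E -> W
  P3: U <- H -> W
That exhausts the simple backdoor paths. Count: 3.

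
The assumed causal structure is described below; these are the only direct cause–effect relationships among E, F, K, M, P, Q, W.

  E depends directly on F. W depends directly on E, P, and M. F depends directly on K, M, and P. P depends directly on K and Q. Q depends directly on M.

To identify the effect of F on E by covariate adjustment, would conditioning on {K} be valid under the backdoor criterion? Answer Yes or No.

Backdoor paths from F to E (paths whose first edge points into F):
  P1: F <- M -> Q -> P -> W <- E
  P2: F <- M -> W <- E
  P3: F <- K -> P <- Q <- M -> W <- E
  P4: F <- K -> P -> W <- E
  P5: F <- P <- Q <- M -> W <- E
  P6: F <- P -> W <- E
Condition 1 (no descendant of F in the set): holds — descendants of F are {E, W}; none are in {K}.
Condition 2 (every backdoor path blocked by {K}):
  P1: blocked at collider W (neither it nor any descendant is in the conditioning set).
  P2: blocked at collider W (neither it nor any descendant is in the conditioning set).
  P3: blocked at fork node K ∈ conditioning set.
  P4: blocked at fork node K ∈ conditioning set.
  P5: blocked at collider W (neither it nor any descendant is in the conditioning set).
  P6: blocked at collider W (neither it nor any descendant is in the conditioning set).
{K} satisfies the backdoor criterion.

Yes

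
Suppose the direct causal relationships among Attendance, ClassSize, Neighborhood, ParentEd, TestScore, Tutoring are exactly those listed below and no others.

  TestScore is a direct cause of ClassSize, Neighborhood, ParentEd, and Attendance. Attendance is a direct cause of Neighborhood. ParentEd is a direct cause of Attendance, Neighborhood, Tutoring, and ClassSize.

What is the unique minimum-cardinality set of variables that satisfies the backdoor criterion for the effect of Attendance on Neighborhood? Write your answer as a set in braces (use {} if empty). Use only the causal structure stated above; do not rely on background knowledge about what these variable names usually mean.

{ParentEd, TestScore}

Variables eligible for adjustment (non-descendants of Attendance, excluding Attendance and Neighborhood): {ClassSize, ParentEd, TestScore, Tutoring}.
Backdoor paths from Attendance to Neighborhood:
  P1: Attendance <- TestScore -> ParentEd -> Neighborhood
  P2: Attendance <- TestScore -> ClassSize <- ParentEd -> Neighborhood
  P3: Attendance <- TestScore -> Neighborhood
  P4: Attendance <- ParentEd <- TestScore -> Neighborhood
  P5: Attendance <- ParentEd -> ClassSize <- TestScore -> Neighborhood
  P6: Attendance <- ParentEd -> Neighborhood
The empty set is not sufficient: P1 (Attendance <- TestScore -> ParentEd -> Neighborhood) has no collider blocking it and no conditioned non-collider, so it is open.
Try {ParentEd, TestScore}:
  P1: blocked at fork node TestScore ∈ conditioning set.
  P2: blocked at fork node TestScore ∈ conditioning set.
  P3: blocked at fork node TestScore ∈ conditioning set.
  P4: blocked at chain node ParentEd ∈ conditioning set.
  P5: blocked at fork node ParentEd ∈ conditioning set.
  P6: blocked at fork node ParentEd ∈ conditioning set.
{ParentEd, TestScore} contains no descendant of Attendance and blocks every backdoor path.
Every element of {ParentEd, TestScore} is needed (dropping ParentEd leaves P6 open; dropping TestScore leaves P3 open), so no proper subset is valid.
Among all size-2 subsets of the eligible variables, only {ParentEd, TestScore} blocks every backdoor path, so it is the unique smallest valid adjustment set.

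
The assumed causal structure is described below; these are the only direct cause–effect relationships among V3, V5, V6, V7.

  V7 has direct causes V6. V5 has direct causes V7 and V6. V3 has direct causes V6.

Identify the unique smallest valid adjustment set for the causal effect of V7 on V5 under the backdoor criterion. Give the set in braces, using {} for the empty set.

Variables eligible for adjustment (non-descendants of V7, excluding V7 and V5): {V3, V6}.
Backdoor paths from V7 to V5:
  P1: V7 <- V6 -> V5
The empty set is not sufficient: P1 (V7 <- V6 -> V5) has no collider blocking it and no conditioned non-collider, so it is open.
Try {V6}:
  P1: blocked at fork node V6 ∈ conditioning set.
{V6} contains no descendant of V7 and blocks every backdoor path.
No other singleton works — e.g. {V3} leaves P1 open — so {V6} is the unique smallest valid adjustment set.

{V6}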